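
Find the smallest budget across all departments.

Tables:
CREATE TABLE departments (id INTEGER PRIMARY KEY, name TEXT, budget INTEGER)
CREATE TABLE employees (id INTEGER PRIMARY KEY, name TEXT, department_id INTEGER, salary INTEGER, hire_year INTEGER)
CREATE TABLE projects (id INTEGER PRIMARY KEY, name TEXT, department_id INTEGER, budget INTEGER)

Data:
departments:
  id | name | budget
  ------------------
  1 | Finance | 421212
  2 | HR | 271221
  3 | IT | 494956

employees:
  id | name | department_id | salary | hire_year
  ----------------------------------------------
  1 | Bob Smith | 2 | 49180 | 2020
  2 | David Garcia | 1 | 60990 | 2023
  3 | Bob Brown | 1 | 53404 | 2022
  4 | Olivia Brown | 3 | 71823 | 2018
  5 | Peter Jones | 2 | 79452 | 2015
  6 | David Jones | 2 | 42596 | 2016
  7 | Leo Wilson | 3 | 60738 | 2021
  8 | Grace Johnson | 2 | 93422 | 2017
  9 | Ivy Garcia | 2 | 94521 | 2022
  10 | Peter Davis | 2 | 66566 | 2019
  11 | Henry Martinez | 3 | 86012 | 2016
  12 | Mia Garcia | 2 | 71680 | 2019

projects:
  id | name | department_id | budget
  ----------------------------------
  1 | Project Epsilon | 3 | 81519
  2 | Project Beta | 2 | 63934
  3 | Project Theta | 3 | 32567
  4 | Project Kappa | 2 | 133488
SELECT MIN(budget) FROM departments

Execution result:
271221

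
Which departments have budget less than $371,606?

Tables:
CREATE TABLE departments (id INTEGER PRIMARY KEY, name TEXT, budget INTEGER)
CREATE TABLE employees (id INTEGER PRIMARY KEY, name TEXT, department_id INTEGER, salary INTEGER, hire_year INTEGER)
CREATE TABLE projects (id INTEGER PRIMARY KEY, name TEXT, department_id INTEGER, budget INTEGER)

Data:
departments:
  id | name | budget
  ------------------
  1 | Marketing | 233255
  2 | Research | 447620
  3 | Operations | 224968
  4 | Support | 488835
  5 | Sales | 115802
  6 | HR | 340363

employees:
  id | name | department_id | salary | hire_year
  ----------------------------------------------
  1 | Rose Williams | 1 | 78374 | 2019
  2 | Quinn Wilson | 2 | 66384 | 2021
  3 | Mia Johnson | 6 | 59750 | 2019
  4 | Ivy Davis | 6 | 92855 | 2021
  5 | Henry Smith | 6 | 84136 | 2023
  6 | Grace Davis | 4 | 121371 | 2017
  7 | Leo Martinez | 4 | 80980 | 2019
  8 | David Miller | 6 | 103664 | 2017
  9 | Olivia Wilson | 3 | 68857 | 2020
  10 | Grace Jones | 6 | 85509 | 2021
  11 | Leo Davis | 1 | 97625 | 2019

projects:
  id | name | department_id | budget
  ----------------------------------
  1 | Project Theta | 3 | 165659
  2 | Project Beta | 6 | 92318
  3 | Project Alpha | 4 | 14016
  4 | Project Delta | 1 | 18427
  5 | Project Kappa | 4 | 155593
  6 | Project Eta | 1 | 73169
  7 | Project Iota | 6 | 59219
SELECT name, budget FROM departments WHERE budget < 371606

Execution result:
name | budget
Marketing | 233255
Operations | 224968
Sales | 115802
HR | 340363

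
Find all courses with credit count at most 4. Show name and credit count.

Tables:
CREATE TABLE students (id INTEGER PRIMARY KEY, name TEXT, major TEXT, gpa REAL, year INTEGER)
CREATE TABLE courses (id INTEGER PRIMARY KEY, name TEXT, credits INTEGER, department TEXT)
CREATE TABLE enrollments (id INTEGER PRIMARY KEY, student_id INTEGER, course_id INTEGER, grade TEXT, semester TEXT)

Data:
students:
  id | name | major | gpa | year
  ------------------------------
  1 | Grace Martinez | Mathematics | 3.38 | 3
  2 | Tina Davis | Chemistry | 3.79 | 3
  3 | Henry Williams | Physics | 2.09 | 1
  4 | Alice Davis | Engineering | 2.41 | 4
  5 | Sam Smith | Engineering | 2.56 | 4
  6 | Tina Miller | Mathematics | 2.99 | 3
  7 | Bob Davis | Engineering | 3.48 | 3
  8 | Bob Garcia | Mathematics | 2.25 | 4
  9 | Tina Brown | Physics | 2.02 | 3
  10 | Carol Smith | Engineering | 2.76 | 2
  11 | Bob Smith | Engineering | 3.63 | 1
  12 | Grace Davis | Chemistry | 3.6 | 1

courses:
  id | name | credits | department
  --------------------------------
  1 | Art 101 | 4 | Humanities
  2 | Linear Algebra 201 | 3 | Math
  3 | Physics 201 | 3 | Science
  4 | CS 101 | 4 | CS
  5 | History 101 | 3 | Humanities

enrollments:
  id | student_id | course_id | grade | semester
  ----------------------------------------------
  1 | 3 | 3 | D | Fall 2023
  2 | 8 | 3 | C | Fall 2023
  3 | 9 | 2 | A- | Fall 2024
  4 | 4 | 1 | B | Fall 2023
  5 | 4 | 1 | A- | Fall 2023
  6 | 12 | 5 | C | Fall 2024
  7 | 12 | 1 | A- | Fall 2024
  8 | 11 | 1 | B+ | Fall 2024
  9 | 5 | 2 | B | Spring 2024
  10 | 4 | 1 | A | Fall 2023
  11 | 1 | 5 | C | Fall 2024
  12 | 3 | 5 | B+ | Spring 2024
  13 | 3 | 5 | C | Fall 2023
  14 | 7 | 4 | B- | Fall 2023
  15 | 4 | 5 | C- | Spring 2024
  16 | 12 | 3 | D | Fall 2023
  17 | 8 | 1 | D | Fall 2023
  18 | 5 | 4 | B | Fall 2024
SELECT name, credits FROM courses WHERE credits <= 4

Execution result:
name | credits
Art 101 | 4
Linear Algebra 201 | 3
Physics 201 | 3
CS 101 | 4
History 101 | 3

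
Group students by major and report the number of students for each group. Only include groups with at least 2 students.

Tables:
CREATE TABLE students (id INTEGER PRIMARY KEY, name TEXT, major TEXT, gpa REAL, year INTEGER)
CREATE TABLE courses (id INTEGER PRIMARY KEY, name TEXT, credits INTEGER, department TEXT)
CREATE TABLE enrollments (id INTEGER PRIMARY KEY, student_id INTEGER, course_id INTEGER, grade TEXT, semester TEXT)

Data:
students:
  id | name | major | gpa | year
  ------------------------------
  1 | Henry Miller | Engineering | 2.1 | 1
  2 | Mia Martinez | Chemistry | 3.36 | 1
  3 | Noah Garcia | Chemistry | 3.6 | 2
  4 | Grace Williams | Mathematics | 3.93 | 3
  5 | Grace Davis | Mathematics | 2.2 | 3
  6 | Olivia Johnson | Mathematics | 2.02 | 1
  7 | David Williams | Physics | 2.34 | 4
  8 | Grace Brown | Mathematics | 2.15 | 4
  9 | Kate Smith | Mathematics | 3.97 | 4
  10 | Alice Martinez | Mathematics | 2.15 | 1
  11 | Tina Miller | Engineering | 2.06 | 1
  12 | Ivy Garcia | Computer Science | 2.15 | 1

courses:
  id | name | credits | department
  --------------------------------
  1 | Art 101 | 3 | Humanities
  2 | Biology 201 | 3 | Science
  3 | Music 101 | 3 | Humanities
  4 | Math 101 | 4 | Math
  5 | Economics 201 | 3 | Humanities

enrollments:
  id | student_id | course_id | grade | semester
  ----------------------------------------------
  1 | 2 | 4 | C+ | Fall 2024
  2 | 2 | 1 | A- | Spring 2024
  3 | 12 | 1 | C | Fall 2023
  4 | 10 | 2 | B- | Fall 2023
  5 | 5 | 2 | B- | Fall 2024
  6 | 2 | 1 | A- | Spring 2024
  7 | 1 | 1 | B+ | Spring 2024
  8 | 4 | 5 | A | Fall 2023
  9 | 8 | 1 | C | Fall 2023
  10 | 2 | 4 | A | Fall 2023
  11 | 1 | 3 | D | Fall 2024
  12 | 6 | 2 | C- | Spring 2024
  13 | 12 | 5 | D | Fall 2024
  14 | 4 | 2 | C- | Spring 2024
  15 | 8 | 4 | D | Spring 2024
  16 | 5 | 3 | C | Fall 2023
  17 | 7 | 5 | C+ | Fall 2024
SELECT major, COUNT(*) AS n FROM students GROUP BY major HAVING COUNT(*) >= 2

Execution result:
major | n
Chemistry | 2
Engineering | 2
Mathematics | 6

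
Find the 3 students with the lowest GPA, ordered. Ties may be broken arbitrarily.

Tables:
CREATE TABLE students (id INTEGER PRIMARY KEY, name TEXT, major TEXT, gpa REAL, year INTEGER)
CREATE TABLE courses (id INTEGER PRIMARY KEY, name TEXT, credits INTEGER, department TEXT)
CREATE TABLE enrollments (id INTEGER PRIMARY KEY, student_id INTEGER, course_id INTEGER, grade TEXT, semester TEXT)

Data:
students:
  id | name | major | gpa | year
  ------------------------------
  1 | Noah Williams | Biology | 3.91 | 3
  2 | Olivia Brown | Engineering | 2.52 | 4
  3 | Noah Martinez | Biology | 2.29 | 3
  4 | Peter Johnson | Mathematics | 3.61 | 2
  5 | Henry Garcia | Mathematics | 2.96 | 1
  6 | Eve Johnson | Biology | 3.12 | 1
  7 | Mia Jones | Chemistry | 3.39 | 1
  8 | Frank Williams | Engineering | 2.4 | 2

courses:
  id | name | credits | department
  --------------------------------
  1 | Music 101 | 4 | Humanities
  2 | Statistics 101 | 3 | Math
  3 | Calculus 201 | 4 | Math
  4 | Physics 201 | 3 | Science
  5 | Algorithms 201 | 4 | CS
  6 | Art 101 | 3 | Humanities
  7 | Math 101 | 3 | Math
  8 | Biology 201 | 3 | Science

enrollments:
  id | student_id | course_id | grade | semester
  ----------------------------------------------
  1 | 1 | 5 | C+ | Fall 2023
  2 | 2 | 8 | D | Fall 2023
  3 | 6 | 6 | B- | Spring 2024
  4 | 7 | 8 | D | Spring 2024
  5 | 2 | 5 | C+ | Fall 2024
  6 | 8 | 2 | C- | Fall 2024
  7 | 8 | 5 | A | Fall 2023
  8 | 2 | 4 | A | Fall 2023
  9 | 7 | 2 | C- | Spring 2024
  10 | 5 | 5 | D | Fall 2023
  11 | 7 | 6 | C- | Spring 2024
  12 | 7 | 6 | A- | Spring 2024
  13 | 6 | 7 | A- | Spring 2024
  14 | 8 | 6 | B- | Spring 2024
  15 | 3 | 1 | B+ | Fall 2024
SELECT name, gpa FROM students ORDER BY gpa ASC LIMIT 3

Execution result:
name | gpa
Noah Martinez | 2.29
Frank Williams | 2.40
Olivia Brown | 2.52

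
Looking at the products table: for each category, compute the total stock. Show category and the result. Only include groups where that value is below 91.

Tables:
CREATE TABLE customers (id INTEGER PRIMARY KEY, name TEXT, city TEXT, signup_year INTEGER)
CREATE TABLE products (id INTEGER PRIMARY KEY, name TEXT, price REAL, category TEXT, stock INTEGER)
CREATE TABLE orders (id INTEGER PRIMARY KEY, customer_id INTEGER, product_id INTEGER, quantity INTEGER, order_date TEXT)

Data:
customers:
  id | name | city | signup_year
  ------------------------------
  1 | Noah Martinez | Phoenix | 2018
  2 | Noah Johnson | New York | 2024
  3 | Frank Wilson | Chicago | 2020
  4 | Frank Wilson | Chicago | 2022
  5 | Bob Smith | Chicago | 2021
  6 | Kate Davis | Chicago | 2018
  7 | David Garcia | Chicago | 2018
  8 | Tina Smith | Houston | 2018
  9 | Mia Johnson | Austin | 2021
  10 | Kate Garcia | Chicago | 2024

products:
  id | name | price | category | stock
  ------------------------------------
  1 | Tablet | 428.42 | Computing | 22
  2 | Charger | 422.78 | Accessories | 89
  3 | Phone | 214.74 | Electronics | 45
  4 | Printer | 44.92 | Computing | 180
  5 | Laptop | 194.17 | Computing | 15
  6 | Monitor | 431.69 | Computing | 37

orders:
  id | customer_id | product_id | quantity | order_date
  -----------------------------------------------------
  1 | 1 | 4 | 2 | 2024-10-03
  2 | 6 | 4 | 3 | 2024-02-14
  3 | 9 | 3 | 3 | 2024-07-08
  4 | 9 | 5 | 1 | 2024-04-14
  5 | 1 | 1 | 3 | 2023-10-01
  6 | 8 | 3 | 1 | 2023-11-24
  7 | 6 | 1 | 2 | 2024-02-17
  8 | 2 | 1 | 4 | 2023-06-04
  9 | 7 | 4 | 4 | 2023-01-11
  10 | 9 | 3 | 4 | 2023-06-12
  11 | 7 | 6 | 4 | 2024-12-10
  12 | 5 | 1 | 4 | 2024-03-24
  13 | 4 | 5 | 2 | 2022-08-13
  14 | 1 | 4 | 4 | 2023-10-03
SELECT category, SUM(stock) AS sum_stock FROM products GROUP BY category HAVING SUM(stock) < 91

Execution result:
category | sum_stock
Accessories | 89
Electronics | 45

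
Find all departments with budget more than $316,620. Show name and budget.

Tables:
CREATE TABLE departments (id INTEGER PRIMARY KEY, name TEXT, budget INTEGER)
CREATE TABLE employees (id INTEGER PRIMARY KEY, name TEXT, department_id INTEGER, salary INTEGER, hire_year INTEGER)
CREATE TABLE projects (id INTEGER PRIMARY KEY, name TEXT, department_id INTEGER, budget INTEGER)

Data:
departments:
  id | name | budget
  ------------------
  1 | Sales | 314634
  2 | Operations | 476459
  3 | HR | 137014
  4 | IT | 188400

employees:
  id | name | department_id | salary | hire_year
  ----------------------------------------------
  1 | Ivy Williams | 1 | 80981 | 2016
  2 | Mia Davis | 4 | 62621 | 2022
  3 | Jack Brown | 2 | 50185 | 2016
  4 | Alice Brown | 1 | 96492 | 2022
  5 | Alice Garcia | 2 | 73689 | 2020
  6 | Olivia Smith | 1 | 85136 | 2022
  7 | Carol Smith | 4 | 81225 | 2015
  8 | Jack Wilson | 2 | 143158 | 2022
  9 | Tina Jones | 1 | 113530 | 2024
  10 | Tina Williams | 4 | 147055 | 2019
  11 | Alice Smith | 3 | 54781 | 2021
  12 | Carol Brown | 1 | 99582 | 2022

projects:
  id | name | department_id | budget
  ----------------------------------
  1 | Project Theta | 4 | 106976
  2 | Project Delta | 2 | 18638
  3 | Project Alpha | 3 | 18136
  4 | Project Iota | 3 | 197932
SELECT name, budget FROM departments WHERE budget > 316620

Execution result:
name | budget
Operations | 476459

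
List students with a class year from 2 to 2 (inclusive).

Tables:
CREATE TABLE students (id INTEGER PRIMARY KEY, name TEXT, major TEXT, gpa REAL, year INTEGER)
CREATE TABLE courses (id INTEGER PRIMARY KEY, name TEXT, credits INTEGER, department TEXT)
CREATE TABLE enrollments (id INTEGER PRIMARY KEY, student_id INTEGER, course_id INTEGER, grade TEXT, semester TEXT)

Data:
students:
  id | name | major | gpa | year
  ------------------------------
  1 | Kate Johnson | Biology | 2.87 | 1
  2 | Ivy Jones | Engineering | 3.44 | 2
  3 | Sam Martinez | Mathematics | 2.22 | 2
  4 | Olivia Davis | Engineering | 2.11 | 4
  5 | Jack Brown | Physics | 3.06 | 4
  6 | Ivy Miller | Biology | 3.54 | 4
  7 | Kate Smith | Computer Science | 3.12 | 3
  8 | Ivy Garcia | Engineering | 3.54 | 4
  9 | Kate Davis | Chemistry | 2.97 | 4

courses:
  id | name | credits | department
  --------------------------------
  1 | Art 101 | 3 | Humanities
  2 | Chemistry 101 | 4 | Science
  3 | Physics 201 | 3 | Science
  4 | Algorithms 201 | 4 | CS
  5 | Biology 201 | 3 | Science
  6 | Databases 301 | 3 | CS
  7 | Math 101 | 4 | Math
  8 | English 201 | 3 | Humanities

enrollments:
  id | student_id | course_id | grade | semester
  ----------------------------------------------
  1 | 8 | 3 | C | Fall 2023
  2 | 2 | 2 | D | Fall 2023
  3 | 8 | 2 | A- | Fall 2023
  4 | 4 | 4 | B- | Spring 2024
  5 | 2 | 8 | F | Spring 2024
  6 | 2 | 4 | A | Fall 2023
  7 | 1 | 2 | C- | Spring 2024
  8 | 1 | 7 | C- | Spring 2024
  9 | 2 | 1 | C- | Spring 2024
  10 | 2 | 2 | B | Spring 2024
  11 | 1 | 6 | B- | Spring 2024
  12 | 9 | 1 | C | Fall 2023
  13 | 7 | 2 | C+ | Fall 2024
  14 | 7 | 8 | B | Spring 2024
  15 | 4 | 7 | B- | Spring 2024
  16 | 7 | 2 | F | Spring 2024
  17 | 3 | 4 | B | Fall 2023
SELECT name, year FROM students WHERE year BETWEEN 2 AND 2

Execution result:
name | year
Ivy Jones | 2
Sam Martinez | 2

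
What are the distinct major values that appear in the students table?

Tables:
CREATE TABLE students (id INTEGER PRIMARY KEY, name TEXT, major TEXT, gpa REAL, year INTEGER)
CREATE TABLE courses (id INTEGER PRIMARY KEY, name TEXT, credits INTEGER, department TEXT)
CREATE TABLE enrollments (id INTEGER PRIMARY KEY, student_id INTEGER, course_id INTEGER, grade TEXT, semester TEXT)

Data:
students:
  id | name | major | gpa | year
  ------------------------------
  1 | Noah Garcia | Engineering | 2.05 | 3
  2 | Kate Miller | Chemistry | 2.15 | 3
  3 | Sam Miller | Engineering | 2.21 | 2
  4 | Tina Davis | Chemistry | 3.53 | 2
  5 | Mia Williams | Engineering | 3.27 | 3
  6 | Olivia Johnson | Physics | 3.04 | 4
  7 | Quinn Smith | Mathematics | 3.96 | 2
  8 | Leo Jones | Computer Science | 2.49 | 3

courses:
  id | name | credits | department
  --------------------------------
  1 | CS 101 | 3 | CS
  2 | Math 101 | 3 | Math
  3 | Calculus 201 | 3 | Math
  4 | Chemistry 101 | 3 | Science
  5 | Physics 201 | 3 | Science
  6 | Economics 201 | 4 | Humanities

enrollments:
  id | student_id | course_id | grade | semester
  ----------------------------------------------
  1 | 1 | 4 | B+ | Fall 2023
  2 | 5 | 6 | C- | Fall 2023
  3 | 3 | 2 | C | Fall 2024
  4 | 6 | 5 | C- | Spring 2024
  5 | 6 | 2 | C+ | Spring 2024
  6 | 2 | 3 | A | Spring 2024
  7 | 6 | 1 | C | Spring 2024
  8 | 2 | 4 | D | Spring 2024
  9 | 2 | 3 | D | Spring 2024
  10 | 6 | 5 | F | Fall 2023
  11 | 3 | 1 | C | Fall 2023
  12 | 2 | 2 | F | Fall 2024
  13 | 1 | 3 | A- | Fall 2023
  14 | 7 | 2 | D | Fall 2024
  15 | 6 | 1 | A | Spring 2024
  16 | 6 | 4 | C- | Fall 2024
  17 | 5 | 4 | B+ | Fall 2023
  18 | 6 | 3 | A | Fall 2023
SELECT DISTINCT major FROM students

Execution result:
major
Engineering
Chemistry
Physics
Mathematics
Computer Science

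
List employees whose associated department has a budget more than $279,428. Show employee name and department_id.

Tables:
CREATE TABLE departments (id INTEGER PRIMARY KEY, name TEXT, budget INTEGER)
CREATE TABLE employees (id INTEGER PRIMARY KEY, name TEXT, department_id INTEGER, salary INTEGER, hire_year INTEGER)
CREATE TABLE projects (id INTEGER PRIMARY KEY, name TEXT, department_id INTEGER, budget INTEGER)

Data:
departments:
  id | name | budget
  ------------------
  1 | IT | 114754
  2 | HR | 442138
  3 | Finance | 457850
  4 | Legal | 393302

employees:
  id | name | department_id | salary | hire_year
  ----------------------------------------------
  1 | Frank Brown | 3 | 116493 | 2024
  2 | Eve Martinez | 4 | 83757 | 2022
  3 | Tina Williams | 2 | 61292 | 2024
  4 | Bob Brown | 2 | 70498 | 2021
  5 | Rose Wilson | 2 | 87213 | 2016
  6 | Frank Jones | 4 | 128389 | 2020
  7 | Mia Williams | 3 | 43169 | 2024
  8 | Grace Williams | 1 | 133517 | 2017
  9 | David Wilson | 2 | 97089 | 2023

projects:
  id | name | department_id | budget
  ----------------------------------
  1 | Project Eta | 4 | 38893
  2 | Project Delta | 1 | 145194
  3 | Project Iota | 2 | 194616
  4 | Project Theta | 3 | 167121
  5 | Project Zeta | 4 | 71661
SELECT name, department_id FROM employees WHERE department_id IN (SELECT id FROM departments WHERE budget > 279428)

Execution result:
name | department_id
Frank Brown | 3
Eve Martinez | 4
Tina Williams | 2
Bob Brown | 2
Rose Wilson | 2
Frank Jones | 4
Mia Williams | 3
David Wilson | 2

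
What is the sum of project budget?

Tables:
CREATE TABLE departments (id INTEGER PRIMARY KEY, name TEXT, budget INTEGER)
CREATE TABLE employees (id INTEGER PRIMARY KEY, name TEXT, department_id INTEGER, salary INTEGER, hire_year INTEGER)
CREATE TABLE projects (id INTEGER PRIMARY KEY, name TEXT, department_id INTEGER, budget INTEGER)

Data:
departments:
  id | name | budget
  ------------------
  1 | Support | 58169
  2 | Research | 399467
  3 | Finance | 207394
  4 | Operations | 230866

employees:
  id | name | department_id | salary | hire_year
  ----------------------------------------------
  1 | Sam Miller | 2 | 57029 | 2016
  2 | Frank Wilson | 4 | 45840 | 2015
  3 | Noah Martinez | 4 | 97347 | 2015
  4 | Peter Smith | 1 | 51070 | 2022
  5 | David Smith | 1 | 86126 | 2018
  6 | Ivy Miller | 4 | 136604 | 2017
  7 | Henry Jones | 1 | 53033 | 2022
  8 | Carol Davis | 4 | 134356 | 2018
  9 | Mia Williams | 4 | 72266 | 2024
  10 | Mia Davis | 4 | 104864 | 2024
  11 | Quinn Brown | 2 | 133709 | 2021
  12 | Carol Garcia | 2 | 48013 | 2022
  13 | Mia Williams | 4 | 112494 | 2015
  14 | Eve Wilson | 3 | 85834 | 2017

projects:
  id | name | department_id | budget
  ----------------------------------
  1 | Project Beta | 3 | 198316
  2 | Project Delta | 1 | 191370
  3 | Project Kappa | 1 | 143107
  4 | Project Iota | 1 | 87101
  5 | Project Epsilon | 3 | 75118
SELECT SUM(budget) FROM projects

Execution result:
695012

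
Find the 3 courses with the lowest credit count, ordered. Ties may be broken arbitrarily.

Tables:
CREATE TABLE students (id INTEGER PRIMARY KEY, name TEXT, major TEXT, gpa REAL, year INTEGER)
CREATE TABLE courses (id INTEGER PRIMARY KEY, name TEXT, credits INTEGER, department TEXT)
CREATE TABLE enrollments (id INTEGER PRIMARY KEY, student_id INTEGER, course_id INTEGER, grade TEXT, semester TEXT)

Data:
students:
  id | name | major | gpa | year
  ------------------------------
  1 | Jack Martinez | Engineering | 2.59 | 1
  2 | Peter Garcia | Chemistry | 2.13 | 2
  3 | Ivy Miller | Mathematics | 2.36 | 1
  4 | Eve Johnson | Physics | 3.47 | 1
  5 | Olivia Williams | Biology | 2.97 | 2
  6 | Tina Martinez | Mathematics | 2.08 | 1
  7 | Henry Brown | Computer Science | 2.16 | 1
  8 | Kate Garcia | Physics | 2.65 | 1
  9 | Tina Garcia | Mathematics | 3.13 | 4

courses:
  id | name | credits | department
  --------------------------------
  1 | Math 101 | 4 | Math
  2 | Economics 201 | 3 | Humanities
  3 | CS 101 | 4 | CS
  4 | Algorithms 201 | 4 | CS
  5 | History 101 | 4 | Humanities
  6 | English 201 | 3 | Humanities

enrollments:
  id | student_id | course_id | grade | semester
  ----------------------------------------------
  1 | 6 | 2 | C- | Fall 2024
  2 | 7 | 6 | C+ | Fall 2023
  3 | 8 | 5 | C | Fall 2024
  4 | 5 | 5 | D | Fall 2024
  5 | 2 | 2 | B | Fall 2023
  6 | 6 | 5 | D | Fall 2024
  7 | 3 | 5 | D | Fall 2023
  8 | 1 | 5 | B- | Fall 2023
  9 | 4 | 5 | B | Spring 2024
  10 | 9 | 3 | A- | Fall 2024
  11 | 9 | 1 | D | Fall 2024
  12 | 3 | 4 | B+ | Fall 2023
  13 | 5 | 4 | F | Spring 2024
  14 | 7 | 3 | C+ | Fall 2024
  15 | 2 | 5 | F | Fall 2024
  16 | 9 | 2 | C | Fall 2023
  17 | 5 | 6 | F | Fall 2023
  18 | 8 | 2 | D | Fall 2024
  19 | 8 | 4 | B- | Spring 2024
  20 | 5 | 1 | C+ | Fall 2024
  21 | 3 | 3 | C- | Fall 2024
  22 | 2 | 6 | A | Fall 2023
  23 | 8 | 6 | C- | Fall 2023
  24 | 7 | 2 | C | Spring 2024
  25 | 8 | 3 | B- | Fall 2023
SELECT name, credits FROM courses ORDER BY credits ASC LIMIT 3

Execution result:
name | credits
Economics 201 | 3
English 201 | 3
Math 101 | 4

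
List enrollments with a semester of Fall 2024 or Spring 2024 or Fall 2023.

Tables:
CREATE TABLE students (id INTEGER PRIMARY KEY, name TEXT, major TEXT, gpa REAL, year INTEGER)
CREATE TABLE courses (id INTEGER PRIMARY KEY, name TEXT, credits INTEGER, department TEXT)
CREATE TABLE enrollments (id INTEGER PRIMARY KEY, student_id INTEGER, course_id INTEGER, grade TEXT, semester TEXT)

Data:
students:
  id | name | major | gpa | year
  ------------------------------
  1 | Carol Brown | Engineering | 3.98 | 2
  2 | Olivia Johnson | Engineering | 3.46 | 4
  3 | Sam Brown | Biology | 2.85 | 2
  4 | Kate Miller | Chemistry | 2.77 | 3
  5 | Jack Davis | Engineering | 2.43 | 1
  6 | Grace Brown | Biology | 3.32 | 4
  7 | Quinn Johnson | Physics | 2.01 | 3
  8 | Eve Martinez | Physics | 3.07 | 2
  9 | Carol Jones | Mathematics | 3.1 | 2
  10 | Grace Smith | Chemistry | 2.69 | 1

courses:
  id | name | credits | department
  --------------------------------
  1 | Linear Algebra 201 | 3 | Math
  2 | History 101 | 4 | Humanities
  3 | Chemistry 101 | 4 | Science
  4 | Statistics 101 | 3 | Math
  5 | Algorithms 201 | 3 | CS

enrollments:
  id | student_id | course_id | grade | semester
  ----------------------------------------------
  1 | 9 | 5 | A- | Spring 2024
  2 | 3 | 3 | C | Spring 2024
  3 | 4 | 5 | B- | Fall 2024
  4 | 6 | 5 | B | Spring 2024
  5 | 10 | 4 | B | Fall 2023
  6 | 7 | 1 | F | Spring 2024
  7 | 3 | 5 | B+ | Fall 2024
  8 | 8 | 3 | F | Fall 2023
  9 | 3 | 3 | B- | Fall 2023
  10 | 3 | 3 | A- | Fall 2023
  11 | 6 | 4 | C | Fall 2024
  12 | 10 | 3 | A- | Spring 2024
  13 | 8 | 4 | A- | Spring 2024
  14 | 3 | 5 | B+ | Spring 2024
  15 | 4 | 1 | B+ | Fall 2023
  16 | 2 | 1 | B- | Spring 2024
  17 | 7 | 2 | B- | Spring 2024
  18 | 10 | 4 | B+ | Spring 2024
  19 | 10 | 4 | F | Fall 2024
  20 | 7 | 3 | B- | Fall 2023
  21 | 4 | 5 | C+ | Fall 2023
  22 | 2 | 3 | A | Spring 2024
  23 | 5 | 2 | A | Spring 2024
SELECT id, semester FROM enrollments WHERE semester IN ('Fall 2024', 'Spring 2024', 'Fall 2023')

Execution result:
id | semester
1 | Spring 2024
2 | Spring 2024
3 | Fall 2024
4 | Spring 2024
5 | Fall 2023
6 | Spring 2024
7 | Fall 2024
8 | Fall 2023
9 | Fall 2023
10 | Fall 2023
11 | Fall 2024
12 | Spring 2024
13 | Spring 2024
14 | Spring 2024
15 | Fall 2023
16 | Spring 2024
17 | Spring 2024
18 | Spring 2024
19 | Fall 2024
20 | Fall 2023
21 | Fall 2023
22 | Spring 2024
23 | Spring 2024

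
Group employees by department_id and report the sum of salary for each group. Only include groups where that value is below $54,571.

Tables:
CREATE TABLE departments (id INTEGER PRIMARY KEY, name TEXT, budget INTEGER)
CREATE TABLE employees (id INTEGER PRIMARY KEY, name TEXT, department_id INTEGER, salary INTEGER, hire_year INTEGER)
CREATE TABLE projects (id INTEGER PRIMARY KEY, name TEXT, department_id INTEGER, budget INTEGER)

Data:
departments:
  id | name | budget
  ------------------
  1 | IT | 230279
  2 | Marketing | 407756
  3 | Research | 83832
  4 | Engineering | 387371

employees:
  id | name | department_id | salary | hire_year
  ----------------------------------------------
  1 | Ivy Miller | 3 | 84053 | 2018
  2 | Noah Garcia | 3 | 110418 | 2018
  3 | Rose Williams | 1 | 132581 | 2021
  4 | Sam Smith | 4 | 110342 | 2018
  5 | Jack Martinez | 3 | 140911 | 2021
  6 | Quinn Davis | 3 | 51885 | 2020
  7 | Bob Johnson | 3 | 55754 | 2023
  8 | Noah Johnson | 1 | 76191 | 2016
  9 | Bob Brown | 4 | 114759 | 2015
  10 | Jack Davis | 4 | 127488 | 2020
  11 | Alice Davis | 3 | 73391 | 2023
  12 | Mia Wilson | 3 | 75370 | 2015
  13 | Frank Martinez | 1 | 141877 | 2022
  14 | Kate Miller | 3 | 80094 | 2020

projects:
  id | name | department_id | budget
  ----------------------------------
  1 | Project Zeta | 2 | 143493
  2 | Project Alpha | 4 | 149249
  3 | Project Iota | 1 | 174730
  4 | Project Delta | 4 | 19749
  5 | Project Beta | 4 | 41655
SELECT department_id, SUM(salary) AS sum_salary FROM employees GROUP BY department_id HAVING SUM(salary) < 54571

Execution result:
(no rows)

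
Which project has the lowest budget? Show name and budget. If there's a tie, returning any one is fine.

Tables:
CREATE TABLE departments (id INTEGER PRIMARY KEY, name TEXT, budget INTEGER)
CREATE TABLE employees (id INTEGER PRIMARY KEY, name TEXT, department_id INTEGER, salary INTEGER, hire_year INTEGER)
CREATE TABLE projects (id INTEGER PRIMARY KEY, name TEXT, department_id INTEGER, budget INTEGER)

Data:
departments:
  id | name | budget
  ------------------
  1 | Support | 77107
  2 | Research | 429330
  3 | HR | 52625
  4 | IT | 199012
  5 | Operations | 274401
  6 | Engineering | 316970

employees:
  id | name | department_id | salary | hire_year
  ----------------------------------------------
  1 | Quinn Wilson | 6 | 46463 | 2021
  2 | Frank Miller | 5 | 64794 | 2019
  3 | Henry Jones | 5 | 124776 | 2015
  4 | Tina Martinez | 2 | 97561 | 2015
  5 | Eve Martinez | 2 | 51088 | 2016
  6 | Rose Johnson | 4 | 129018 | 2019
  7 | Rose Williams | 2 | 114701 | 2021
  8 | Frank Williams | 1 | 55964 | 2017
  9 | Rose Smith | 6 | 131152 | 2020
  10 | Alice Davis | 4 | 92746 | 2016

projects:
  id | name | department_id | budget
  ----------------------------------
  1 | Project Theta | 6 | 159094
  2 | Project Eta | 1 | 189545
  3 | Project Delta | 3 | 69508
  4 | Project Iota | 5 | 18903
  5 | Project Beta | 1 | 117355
SELECT name, budget FROM projects ORDER BY budget ASC LIMIT 1

Execution result:
name | budget
Project Iota | 18903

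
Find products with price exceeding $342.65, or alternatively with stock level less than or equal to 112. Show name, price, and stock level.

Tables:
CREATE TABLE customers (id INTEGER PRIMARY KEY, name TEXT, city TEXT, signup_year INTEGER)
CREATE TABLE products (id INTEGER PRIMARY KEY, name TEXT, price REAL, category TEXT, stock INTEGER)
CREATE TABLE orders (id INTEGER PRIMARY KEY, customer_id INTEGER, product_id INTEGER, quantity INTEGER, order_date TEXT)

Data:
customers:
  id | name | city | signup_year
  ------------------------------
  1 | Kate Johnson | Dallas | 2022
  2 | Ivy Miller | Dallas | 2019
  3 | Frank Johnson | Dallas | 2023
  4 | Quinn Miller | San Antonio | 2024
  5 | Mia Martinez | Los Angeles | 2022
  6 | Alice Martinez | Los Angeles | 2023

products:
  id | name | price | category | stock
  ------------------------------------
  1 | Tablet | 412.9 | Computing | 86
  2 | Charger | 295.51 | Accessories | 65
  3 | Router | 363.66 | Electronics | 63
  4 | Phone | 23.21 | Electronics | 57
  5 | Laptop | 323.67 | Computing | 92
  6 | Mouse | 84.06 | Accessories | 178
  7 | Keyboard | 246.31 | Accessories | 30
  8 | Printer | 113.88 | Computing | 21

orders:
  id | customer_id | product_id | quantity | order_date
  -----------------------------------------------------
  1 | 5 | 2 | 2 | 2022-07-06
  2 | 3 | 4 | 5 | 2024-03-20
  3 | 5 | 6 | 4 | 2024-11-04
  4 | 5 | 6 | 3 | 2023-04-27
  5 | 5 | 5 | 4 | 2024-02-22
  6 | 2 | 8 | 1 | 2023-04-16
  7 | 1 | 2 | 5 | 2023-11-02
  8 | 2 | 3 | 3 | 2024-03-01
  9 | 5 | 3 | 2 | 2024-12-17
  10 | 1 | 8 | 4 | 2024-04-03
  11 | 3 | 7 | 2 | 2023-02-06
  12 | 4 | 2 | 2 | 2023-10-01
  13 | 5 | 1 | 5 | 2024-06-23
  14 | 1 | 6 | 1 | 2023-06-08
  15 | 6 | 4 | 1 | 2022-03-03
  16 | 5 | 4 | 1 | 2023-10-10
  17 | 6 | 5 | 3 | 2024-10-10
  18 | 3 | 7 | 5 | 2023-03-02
SELECT name, price, stock FROM products WHERE price > 342.65 OR stock <= 112

Execution result:
name | price | stock
Tablet | 412.90 | 86
Charger | 295.51 | 65
Router | 363.66 | 63
Phone | 23.21 | 57
Laptop | 323.67 | 92
Keyboard | 246.31 | 30
Printer | 113.88 | 21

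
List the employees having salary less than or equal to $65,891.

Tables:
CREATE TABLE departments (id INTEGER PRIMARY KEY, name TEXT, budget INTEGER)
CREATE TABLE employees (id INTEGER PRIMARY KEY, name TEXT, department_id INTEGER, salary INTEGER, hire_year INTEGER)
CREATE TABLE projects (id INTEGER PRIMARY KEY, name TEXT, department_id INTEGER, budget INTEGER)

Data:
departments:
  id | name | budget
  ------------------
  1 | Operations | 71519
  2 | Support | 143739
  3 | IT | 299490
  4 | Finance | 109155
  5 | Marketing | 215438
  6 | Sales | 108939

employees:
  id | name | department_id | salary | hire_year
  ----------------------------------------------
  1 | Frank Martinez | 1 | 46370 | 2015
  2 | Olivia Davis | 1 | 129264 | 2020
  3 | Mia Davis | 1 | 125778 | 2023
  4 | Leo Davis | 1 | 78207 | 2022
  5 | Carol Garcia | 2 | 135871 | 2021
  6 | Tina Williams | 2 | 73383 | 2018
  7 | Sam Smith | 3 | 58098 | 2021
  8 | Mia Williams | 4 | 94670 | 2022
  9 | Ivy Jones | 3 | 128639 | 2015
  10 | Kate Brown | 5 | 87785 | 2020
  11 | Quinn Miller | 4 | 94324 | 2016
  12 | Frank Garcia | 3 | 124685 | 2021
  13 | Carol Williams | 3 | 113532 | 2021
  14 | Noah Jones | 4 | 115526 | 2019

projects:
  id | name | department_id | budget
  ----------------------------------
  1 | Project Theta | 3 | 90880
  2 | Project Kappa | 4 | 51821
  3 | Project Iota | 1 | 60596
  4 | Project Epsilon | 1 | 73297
SELECT name, salary FROM employees WHERE salary <= 65891

Execution result:
name | salary
Frank Martinez | 46370
Sam Smith | 58098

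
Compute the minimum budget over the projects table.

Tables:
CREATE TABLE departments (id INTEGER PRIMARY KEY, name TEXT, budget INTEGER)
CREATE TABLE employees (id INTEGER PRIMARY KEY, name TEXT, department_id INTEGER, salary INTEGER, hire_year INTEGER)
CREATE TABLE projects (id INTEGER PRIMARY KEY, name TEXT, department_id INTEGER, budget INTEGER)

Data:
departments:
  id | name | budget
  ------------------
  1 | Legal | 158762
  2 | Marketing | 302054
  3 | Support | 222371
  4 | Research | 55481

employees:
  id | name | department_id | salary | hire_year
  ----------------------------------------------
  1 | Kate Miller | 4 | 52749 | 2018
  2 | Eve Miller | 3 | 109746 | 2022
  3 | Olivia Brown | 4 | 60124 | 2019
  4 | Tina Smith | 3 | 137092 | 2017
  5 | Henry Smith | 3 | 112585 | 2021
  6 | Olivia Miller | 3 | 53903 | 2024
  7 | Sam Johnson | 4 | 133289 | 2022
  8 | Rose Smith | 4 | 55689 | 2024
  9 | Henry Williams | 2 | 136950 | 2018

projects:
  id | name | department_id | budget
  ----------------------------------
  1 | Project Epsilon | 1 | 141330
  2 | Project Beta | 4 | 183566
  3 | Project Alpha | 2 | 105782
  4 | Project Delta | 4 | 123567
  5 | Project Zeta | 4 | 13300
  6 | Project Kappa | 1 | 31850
SELECT MIN(budget) FROM projects

Execution result:
13300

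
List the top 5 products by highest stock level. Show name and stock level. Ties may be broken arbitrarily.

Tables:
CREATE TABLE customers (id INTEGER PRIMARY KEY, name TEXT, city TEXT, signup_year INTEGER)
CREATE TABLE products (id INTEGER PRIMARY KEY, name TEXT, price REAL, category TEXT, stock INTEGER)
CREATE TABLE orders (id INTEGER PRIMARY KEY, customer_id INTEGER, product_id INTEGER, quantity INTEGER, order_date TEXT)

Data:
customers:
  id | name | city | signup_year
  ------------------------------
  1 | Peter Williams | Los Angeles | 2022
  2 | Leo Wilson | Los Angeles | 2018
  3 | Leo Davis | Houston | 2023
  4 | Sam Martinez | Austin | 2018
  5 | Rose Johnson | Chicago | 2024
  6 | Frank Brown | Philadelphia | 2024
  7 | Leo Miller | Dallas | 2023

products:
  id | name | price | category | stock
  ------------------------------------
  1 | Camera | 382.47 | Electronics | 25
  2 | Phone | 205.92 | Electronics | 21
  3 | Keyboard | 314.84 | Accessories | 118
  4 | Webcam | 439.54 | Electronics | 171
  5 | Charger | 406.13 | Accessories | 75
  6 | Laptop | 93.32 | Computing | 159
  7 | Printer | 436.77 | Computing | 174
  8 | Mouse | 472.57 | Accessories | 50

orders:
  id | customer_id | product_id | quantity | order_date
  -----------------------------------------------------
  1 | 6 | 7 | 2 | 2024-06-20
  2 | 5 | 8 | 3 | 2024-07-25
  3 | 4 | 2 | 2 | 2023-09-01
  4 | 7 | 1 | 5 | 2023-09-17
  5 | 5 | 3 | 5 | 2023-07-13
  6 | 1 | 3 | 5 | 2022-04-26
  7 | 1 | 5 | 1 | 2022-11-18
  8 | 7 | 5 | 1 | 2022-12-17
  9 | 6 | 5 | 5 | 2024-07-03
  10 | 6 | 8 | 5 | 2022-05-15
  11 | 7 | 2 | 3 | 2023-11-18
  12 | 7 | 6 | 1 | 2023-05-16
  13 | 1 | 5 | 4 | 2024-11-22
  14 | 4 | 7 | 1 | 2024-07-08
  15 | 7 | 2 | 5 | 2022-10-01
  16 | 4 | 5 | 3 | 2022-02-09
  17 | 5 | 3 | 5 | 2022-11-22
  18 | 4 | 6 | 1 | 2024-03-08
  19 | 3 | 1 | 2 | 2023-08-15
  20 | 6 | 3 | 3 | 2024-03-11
SELECT name, stock FROM products ORDER BY stock DESC LIMIT 5

Execution result:
name | stock
Printer | 174
Webcam | 171
Laptop | 159
Keyboard | 118
Charger | 75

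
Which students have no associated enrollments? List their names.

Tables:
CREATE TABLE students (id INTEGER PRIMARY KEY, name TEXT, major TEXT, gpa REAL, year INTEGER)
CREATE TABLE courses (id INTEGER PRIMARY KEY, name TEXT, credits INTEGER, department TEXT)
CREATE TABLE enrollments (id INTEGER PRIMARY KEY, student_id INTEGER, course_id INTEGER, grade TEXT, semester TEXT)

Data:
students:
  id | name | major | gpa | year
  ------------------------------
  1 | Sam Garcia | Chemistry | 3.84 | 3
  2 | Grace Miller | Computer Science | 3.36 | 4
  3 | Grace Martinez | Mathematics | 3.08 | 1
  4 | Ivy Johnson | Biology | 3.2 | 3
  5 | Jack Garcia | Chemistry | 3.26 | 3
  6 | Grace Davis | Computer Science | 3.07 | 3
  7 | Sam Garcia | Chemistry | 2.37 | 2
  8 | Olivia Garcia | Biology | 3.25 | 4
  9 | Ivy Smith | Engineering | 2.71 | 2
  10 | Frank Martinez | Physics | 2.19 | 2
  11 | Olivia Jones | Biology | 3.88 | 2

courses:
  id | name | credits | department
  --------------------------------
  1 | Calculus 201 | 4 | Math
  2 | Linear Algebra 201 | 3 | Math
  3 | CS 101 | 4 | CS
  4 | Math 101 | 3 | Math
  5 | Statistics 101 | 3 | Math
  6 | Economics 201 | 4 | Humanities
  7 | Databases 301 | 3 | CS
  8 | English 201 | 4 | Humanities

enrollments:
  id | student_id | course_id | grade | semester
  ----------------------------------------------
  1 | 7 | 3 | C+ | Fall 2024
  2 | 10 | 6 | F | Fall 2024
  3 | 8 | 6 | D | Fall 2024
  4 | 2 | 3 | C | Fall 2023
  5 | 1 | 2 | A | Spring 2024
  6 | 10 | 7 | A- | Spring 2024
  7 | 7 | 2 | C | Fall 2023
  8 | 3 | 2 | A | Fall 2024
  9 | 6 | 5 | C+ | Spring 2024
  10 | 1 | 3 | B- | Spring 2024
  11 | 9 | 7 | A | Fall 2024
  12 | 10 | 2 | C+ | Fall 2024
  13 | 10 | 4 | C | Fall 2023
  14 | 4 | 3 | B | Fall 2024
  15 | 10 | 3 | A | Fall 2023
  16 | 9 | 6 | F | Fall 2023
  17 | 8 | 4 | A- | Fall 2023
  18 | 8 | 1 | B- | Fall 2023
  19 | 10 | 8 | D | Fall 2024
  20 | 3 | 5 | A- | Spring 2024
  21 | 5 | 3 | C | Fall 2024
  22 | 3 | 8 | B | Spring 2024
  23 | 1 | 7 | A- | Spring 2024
SELECT p.name FROM students p LEFT JOIN enrollments c ON c.student_id = p.id WHERE c.id IS NULL

Execution result:
Olivia Jones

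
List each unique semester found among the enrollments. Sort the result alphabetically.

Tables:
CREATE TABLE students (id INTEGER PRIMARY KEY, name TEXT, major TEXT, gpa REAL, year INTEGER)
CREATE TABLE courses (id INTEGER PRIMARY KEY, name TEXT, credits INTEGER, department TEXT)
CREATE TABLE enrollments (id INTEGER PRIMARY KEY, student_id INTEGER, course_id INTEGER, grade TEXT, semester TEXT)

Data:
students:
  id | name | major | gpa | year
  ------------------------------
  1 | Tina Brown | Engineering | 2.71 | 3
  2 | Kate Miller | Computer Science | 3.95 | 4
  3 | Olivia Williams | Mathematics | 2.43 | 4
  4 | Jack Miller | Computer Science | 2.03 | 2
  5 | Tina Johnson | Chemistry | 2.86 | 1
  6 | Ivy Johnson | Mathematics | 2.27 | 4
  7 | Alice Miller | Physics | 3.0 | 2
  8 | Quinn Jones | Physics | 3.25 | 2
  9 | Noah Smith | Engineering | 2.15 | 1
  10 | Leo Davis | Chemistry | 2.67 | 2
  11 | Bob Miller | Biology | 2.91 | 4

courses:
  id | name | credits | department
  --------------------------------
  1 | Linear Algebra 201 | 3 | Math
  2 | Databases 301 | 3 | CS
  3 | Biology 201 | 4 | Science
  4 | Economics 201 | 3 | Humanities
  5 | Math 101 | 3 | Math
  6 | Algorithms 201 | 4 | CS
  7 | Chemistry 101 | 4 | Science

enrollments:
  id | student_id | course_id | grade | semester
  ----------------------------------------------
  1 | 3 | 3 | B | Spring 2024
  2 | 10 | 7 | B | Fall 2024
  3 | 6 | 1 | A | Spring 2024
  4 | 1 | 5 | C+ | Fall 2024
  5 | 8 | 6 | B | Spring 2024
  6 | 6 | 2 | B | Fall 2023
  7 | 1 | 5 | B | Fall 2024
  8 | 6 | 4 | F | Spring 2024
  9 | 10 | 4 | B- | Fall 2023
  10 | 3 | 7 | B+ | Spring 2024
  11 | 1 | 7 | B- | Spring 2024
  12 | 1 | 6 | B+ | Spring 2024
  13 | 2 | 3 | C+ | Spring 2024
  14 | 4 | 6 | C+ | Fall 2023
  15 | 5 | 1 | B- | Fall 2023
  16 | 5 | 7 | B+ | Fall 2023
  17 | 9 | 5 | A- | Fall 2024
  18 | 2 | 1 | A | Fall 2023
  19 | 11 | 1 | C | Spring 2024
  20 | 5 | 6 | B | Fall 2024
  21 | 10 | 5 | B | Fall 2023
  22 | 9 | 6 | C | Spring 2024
SELECT DISTINCT semester FROM enrollments ORDER BY semester

Execution result:
semester
Fall 2023
Fall 2024
Spring 2024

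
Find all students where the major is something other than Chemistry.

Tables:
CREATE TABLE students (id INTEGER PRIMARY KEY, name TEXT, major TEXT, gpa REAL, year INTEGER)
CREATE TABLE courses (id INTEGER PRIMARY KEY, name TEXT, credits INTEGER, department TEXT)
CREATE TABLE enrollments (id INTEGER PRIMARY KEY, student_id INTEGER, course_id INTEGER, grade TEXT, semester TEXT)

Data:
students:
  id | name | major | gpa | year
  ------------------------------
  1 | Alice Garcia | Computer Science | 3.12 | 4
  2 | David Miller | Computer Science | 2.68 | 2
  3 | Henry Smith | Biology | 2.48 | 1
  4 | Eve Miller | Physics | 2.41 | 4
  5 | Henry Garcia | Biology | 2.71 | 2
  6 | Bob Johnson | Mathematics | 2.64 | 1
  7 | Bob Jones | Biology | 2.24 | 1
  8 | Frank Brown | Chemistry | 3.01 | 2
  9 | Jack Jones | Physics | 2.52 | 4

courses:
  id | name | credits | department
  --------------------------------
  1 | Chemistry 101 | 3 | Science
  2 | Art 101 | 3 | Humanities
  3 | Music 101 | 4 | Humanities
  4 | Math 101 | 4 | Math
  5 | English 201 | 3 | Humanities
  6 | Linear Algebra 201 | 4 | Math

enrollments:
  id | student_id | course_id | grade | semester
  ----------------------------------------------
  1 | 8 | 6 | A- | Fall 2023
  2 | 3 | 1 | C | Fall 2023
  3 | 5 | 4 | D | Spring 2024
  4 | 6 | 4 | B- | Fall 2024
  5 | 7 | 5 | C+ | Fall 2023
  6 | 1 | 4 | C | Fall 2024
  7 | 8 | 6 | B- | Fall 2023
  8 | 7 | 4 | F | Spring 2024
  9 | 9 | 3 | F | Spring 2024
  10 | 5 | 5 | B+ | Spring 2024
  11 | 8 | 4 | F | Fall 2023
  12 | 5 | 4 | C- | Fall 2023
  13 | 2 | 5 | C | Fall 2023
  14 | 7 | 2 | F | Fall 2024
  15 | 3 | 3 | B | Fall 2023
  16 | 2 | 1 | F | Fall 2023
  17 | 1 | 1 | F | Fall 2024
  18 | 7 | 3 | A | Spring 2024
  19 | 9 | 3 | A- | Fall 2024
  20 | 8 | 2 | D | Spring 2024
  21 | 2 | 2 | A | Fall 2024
SELECT name, major FROM students WHERE major <> 'Chemistry'

Execution result:
name | major
Alice Garcia | Computer Science
David Miller | Computer Science
Henry Smith | Biology
Eve Miller | Physics
Henry Garcia | Biology
Bob Johnson | Mathematics
Bob Jones | Biology
Jack Jones | Physics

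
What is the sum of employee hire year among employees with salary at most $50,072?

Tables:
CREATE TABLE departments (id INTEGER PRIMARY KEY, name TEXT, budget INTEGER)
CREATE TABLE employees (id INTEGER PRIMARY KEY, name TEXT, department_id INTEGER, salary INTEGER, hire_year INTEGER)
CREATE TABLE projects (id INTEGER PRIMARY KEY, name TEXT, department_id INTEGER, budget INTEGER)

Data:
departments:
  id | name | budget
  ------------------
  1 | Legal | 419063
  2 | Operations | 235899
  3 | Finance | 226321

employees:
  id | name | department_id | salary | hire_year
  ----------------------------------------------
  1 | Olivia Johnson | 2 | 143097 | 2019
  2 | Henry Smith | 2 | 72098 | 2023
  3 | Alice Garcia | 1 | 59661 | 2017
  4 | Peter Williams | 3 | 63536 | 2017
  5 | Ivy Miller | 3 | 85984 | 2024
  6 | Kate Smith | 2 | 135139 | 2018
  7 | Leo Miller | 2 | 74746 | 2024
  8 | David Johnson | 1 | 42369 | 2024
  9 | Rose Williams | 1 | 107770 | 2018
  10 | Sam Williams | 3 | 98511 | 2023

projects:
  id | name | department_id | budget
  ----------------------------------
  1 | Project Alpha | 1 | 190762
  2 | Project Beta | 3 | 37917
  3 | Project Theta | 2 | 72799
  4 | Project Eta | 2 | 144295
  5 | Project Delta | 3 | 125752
SELECT SUM(hire_year) FROM employees WHERE salary <= 50072

Execution result:
2024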